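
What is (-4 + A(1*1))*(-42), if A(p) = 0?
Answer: 168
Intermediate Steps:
(-4 + A(1*1))*(-42) = (-4 + 0)*(-42) = -4*(-42) = 168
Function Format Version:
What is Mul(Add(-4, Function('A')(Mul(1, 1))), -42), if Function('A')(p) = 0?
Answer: 168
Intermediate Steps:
Mul(Add(-4, Function('A')(Mul(1, 1))), -42) = Mul(Add(-4, 0), -42) = Mul(-4, -42) = 168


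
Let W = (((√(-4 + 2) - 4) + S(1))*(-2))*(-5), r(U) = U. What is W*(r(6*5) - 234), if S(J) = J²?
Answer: 6120 - 2040*I*√2 ≈ 6120.0 - 2885.0*I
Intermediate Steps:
W = -30 + 10*I*√2 (W = (((√(-4 + 2) - 4) + 1²)*(-2))*(-5) = (((√(-2) - 4) + 1)*(-2))*(-5) = (((I*√2 - 4) + 1)*(-2))*(-5) = (((-4 + I*√2) + 1)*(-2))*(-5) = ((-3 + I*√2)*(-2))*(-5) = (6 - 2*I*√2)*(-5) = -30 + 10*I*√2 ≈ -30.0 + 14.142*I)
W*(r(6*5) - 234) = (-30 + 10*I*√2)*(6*5 - 234) = (-30 + 10*I*√2)*(30 - 234) = (-30 + 10*I*√2)*(-204) = 6120 - 2040*I*√2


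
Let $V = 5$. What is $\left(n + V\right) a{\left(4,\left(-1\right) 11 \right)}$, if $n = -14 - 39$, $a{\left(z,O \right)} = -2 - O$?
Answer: $-432$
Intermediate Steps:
$n = -53$
$\left(n + V\right) a{\left(4,\left(-1\right) 11 \right)} = \left(-53 + 5\right) \left(-2 - \left(-1\right) 11\right) = - 48 \left(-2 - -11\right) = - 48 \left(-2 + 11\right) = \left(-48\right) 9 = -432$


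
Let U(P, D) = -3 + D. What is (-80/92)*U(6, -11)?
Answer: 280/23 ≈ 12.174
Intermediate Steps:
(-80/92)*U(6, -11) = (-80/92)*(-3 - 11) = -80*1/92*(-14) = -20/23*(-14) = 280/23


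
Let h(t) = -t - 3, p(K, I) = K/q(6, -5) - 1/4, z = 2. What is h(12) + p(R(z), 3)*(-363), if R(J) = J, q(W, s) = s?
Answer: 4419/20 ≈ 220.95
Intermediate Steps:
p(K, I) = -¼ - K/5 (p(K, I) = K/(-5) - 1/4 = K*(-⅕) - 1*¼ = -K/5 - ¼ = -¼ - K/5)
h(t) = -3 - t
h(12) + p(R(z), 3)*(-363) = (-3 - 1*12) + (-¼ - ⅕*2)*(-363) = (-3 - 12) + (-¼ - ⅖)*(-363) = -15 - 13/20*(-363) = -15 + 4719/20 = 4419/20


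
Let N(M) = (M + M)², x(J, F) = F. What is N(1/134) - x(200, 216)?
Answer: -969623/4489 ≈ -216.00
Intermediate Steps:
N(M) = 4*M² (N(M) = (2*M)² = 4*M²)
N(1/134) - x(200, 216) = 4*(1/134)² - 1*216 = 4*(1/134)² - 216 = 4*(1/17956) - 216 = 1/4489 - 216 = -969623/4489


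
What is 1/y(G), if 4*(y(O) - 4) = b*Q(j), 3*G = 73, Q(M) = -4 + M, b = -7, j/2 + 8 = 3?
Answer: 2/57 ≈ 0.035088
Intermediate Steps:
j = -10 (j = -16 + 2*3 = -16 + 6 = -10)
G = 73/3 (G = (⅓)*73 = 73/3 ≈ 24.333)
y(O) = 57/2 (y(O) = 4 + (-7*(-4 - 10))/4 = 4 + (-7*(-14))/4 = 4 + (¼)*98 = 4 + 49/2 = 57/2)
1/y(G) = 1/(57/2) = 2/57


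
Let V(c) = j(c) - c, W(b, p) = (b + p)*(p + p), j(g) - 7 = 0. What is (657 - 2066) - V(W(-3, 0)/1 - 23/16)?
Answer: -22679/16 ≈ -1417.4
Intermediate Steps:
j(g) = 7 (j(g) = 7 + 0 = 7)
W(b, p) = 2*p*(b + p) (W(b, p) = (b + p)*(2*p) = 2*p*(b + p))
V(c) = 7 - c
(657 - 2066) - V(W(-3, 0)/1 - 23/16) = (657 - 2066) - (7 - ((2*0*(-3 + 0))/1 - 23/16)) = -1409 - (7 - ((2*0*(-3))*1 - 23*1/16)) = -1409 - (7 - (0*1 - 23/16)) = -1409 - (7 - (0 - 23/16)) = -1409 - (7 - 1*(-23/16)) = -1409 - (7 + 23/16) = -1409 - 1*135/16 = -1409 - 135/16 = -22679/16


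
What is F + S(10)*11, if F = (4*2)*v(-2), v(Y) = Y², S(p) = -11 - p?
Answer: -199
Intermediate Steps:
F = 32 (F = (4*2)*(-2)² = 8*4 = 32)
F + S(10)*11 = 32 + (-11 - 1*10)*11 = 32 + (-11 - 10)*11 = 32 - 21*11 = 32 - 231 = -199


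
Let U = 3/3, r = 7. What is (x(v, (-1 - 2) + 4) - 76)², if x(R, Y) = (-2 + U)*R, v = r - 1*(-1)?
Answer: 7056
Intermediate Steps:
U = 1 (U = 3*(⅓) = 1)
v = 8 (v = 7 - 1*(-1) = 7 + 1 = 8)
x(R, Y) = -R (x(R, Y) = (-2 + 1)*R = -R)
(x(v, (-1 - 2) + 4) - 76)² = (-1*8 - 76)² = (-8 - 76)² = (-84)² = 7056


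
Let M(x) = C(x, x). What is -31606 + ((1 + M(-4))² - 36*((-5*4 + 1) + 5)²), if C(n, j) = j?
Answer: -38653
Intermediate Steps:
M(x) = x
-31606 + ((1 + M(-4))² - 36*((-5*4 + 1) + 5)²) = -31606 + ((1 - 4)² - 36*((-5*4 + 1) + 5)²) = -31606 + ((-3)² - 36*((-20 + 1) + 5)²) = -31606 + (9 - 36*(-19 + 5)²) = -31606 + (9 - 36*(-14)²) = -31606 + (9 - 36*196) = -31606 + (9 - 7056) = -31606 - 7047 = -38653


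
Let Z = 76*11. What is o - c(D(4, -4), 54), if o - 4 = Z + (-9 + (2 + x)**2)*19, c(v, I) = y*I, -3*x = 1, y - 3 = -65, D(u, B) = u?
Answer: 36628/9 ≈ 4069.8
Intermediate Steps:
y = -62 (y = 3 - 65 = -62)
x = -1/3 (x = -1/3*1 = -1/3 ≈ -0.33333)
Z = 836
c(v, I) = -62*I
o = 6496/9 (o = 4 + (836 + (-9 + (2 - 1/3)**2)*19) = 4 + (836 + (-9 + (5/3)**2)*19) = 4 + (836 + (-9 + 25/9)*19) = 4 + (836 - 56/9*19) = 4 + (836 - 1064/9) = 4 + 6460/9 = 6496/9 ≈ 721.78)
o - c(D(4, -4), 54) = 6496/9 - (-62)*54 = 6496/9 - 1*(-3348) = 6496/9 + 3348 = 36628/9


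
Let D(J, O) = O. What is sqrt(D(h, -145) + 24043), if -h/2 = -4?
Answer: sqrt(23898) ≈ 154.59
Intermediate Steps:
h = 8 (h = -2*(-4) = 8)
sqrt(D(h, -145) + 24043) = sqrt(-145 + 24043) = sqrt(23898)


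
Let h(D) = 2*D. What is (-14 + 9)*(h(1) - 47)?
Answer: 225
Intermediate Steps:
(-14 + 9)*(h(1) - 47) = (-14 + 9)*(2*1 - 47) = -5*(2 - 47) = -5*(-45) = 225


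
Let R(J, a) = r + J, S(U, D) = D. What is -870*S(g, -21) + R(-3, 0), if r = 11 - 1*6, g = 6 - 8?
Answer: 18272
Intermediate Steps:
g = -2
r = 5 (r = 11 - 6 = 5)
R(J, a) = 5 + J
-870*S(g, -21) + R(-3, 0) = -870*(-21) + (5 - 3) = 18270 + 2 = 18272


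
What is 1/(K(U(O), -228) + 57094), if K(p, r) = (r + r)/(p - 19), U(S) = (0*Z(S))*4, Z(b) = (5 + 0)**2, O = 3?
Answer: 1/57118 ≈ 1.7508e-5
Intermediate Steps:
Z(b) = 25 (Z(b) = 5**2 = 25)
U(S) = 0 (U(S) = (0*25)*4 = 0*4 = 0)
K(p, r) = 2*r/(-19 + p) (K(p, r) = (2*r)/(-19 + p) = 2*r/(-19 + p))
1/(K(U(O), -228) + 57094) = 1/(2*(-228)/(-19 + 0) + 57094) = 1/(2*(-228)/(-19) + 57094) = 1/(2*(-228)*(-1/19) + 57094) = 1/(24 + 57094) = 1/57118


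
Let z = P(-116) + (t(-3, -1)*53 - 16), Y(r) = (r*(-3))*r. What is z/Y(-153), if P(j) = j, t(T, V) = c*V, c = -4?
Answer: -80/70227 ≈ -0.0011392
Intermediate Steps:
t(T, V) = -4*V
Y(r) = -3*r**2 (Y(r) = (-3*r)*r = -3*r**2)
z = 80 (z = -116 + (-4*(-1)*53 - 16) = -116 + (4*53 - 16) = -116 + (212 - 16) = -116 + 196 = 80)
z/Y(-153) = 80/((-3*(-153)**2)) = 80/((-3*23409)) = 80/(-70227) = 80*(-1/70227) = -80/70227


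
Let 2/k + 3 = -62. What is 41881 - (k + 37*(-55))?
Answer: 2854542/65 ≈ 43916.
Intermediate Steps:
k = -2/65 (k = 2/(-3 - 62) = 2/(-65) = 2*(-1/65) = -2/65 ≈ -0.030769)
41881 - (k + 37*(-55)) = 41881 - (-2/65 + 37*(-55)) = 41881 - (-2/65 - 2035) = 41881 - 1*(-132277/65) = 41881 + 132277/65 = 2854542/65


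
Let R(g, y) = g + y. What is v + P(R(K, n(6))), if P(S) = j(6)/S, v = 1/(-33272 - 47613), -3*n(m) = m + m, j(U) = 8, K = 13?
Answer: 647071/727965 ≈ 0.88888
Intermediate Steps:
n(m) = -2*m/3 (n(m) = -(m + m)/3 = -2*m/3)
v = -1/80885 (v = 1/(-80885) = -1/80885 ≈ -1.2363e-5)
P(S) = 8/S
v + P(R(K, n(6))) = -1/80885 + 8/(13 - ⅔*6) = -1/80885 + 8/(13 - 4) = -1/80885 + 8/9 = 647071/727965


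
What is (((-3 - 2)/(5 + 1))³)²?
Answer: 15625/46656 ≈ 0.33490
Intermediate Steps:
(((-3 - 2)/(5 + 1))³)² = ((-5/6)³)² = ((-5*⅙)³)² = ((-⅚)³)² = (-125/216)² = 15625/46656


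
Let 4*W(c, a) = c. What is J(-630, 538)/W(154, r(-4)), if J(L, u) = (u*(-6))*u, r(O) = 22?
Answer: -3473328/77 ≈ -45108.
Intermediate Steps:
W(c, a) = c/4
J(L, u) = -6*u² (J(L, u) = (-6*u)*u = -6*u²)
J(-630, 538)/W(154, r(-4)) = (-6*538²)/(((¼)*154)) = (-6*289444)/(77/2) = -1736664*2/77 = -3473328/77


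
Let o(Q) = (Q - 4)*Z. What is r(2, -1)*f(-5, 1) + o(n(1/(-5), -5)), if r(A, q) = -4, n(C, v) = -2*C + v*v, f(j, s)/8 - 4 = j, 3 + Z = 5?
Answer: 374/5 ≈ 74.800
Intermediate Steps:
Z = 2 (Z = -3 + 5 = 2)
f(j, s) = 32 + 8*j
n(C, v) = v**2 - 2*C (n(C, v) = -2*C + v**2 = v**2 - 2*C)
o(Q) = -8 + 2*Q (o(Q) = (Q - 4)*2 = (-4 + Q)*2 = -8 + 2*Q)
r(2, -1)*f(-5, 1) + o(n(1/(-5), -5)) = -4*(32 + 8*(-5)) + (-8 + 2*((-5)**2 - 2/(-5))) = -4*(32 - 40) + (-8 + 2*(25 - 2*(-1/5))) = -4*(-8) + (-8 + 2*(25 + 2/5)) = 32 + (-8 + 2*(127/5)) = 32 + (-8 + 254/5) = 32 + 214/5 = 374/5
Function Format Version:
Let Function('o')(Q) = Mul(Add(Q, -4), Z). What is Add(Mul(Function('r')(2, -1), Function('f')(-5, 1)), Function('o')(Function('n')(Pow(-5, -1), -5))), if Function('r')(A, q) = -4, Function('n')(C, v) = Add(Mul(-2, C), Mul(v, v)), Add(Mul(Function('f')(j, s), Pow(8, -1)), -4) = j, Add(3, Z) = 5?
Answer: Rational(374, 5) ≈ 74.800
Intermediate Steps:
Z = 2 (Z = Add(-3, 5) = 2)
Function('f')(j, s) = Add(32, Mul(8, j))
Function('n')(C, v) = Add(Pow(v, 2), Mul(-2, C)) (Function('n')(C, v) = Add(Mul(-2, C), Pow(v, 2)) = Add(Pow(v, 2), Mul(-2, C)))
Function('o')(Q) = Add(-8, Mul(2, Q)) (Function('o')(Q) = Mul(Add(Q, -4), 2) = Mul(Add(-4, Q), 2) = Add(-8, Mul(2, Q)))
Add(Mul(Function('r')(2, -1), Function('f')(-5, 1)), Function('o')(Function('n')(Pow(-5, -1), -5))) = Add(Mul(-4, Add(32, Mul(8, -5))), Add(-8, Mul(2, Add(Pow(-5, 2), Mul(-2, Pow(-5, -1)))))) = Add(Mul(-4, Add(32, -40)), Add(-8, Mul(2, Add(25, Mul(-2, Rational(-1, 5)))))) = Add(Mul(-4, -8), Add(-8, Mul(2, Add(25, Rational(2, 5))))) = Add(32, Add(-8, Mul(2, Rational(127, 5)))) = Add(32, Add(-8, Rational(254, 5))) = Add(32, Rational(214, 5)) = Rational(374, 5)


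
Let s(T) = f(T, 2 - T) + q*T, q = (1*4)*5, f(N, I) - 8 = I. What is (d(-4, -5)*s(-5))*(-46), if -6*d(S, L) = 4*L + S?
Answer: 15640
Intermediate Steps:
f(N, I) = 8 + I
d(S, L) = -2*L/3 - S/6 (d(S, L) = -(4*L + S)/6 = -(S + 4*L)/6 = -2*L/3 - S/6)
q = 20 (q = 4*5 = 20)
s(T) = 10 + 19*T (s(T) = (8 + (2 - T)) + 20*T = (10 - T) + 20*T = 10 + 19*T)
(d(-4, -5)*s(-5))*(-46) = ((-2/3*(-5) - 1/6*(-4))*(10 + 19*(-5)))*(-46) = ((10/3 + 2/3)*(10 - 95))*(-46) = (4*(-85))*(-46) = -340*(-46) = 15640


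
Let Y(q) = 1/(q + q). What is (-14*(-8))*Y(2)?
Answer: 28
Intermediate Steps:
Y(q) = 1/(2*q)
(-14*(-8))*Y(2) = (-14*(-8))*((½)/2) = 112*((½)*(½)) = 112*(¼) = 28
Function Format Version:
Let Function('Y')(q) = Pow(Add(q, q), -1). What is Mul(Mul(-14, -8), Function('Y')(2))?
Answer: 28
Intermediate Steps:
Function('Y')(q) = Mul(Rational(1, 2), Pow(q, -1)) (Function('Y')(q) = Pow(Mul(2, q), -1) = Mul(Rational(1, 2), Pow(q, -1)))
Mul(Mul(-14, -8), Function('Y')(2)) = Mul(Mul(-14, -8), Mul(Rational(1, 2), Pow(2, -1))) = Mul(112, Mul(Rational(1, 2), Rational(1, 2))) = Mul(112, Rational(1, 4)) = 28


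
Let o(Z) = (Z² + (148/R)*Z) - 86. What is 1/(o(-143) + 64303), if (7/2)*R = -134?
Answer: 67/5709659 ≈ 1.1735e-5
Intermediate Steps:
R = -268/7 (R = (2/7)*(-134) = -268/7 ≈ -38.286)
o(Z) = -86 + Z² - 259*Z/67 (o(Z) = (Z² + (148/(-268/7))*Z) - 86 = (Z² + (148*(-7/268))*Z) - 86 = (Z² - 259*Z/67) - 86 = -86 + Z² - 259*Z/67)
1/(o(-143) + 64303) = 1/((-86 + (-143)² - 259/67*(-143)) + 64303) = 1/((-86 + 20449 + 37037/67) + 64303) = 1/(1401358/67 + 64303) = 1/(5709659/67) = 67/5709659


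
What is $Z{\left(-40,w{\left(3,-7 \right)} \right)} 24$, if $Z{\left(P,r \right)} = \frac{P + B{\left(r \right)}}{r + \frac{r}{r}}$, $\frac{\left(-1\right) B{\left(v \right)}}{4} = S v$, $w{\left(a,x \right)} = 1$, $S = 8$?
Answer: $-864$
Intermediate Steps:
$B{\left(v \right)} = - 32 v$ ($B{\left(v \right)} = - 4 \cdot 8 v = - 32 v$)
$Z{\left(P,r \right)} = \frac{P - 32 r}{1 + r}$ ($Z{\left(P,r \right)} = \frac{P - 32 r}{r + \frac{r}{r}} = \frac{P - 32 r}{r + 1} = \frac{P - 32 r}{1 + r}$)
$Z{\left(-40,w{\left(3,-7 \right)} \right)} 24 = \frac{-40 - 32}{1 + 1} \cdot 24 = \frac{-40 - 32}{2} \cdot 24 = \frac{1}{2} \left(-72\right) 24 = \left(-36\right) 24 = -864$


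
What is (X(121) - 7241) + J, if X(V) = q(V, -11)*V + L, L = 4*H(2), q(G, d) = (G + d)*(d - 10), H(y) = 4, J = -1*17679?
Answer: -304414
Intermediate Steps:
J = -17679
q(G, d) = (-10 + d)*(G + d) (q(G, d) = (G + d)*(-10 + d) = (-10 + d)*(G + d))
L = 16 (L = 4*4 = 16)
X(V) = 16 + V*(231 - 21*V) (X(V) = ((-11)**2 - 10*V - 10*(-11) + V*(-11))*V + 16 = (121 - 10*V + 110 - 11*V)*V + 16 = (231 - 21*V)*V + 16 = V*(231 - 21*V) + 16 = 16 + V*(231 - 21*V))
(X(121) - 7241) + J = ((16 + 21*121*(11 - 1*121)) - 7241) - 17679 = ((16 + 21*121*(11 - 121)) - 7241) - 17679 = ((16 + 21*121*(-110)) - 7241) - 17679 = ((16 - 279510) - 7241) - 17679 = (-279494 - 7241) - 17679 = -286735 - 17679 = -304414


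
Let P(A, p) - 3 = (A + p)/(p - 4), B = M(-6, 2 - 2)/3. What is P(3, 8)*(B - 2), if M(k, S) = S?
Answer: -23/2 ≈ -11.500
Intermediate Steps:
B = 0 (B = (2 - 2)/3 = 0*(1/3) = 0)
P(A, p) = 3 + (A + p)/(-4 + p) (P(A, p) = 3 + (A + p)/(p - 4) = 3 + (A + p)/(-4 + p))
P(3, 8)*(B - 2) = ((-12 + 3 + 4*8)/(-4 + 8))*(0 - 2) = ((-12 + 3 + 32)/4)*(-2) = ((1/4)*23)*(-2) = (23/4)*(-2) = -23/2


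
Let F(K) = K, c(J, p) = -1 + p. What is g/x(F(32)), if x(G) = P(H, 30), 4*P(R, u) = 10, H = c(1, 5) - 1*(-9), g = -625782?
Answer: -1251564/5 ≈ -2.5031e+5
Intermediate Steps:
H = 13 (H = (-1 + 5) - 1*(-9) = 4 + 9 = 13)
P(R, u) = 5/2 (P(R, u) = (¼)*10 = 5/2)
x(G) = 5/2
g/x(F(32)) = -625782/5/2 = -625782*⅖ = -1251564/5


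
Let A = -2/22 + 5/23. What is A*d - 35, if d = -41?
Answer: -10167/253 ≈ -40.186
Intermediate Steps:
A = 32/253 (A = -2*1/22 + 5*(1/23) = -1/11 + 5/23 = 32/253 ≈ 0.12648)
A*d - 35 = (32/253)*(-41) - 35 = -1312/253 - 35 = -10167/253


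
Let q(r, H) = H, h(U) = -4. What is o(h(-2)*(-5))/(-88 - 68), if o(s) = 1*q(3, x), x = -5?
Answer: 5/156 ≈ 0.032051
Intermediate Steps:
o(s) = -5 (o(s) = 1*(-5) = -5)
o(h(-2)*(-5))/(-88 - 68) = -5/(-88 - 68) = -5/(-156) = -1/156*(-5) = 5/156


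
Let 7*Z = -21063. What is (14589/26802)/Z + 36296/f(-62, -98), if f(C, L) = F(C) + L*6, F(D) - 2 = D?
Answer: -13551763325/241941654 ≈ -56.013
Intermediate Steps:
Z = -3009 (Z = (1/7)*(-21063) = -3009)
F(D) = 2 + D
f(C, L) = 2 + C + 6*L (f(C, L) = (2 + C) + L*6 = (2 + C) + 6*L = 2 + C + 6*L)
(14589/26802)/Z + 36296/f(-62, -98) = (14589/26802)/(-3009) + 36296/(2 - 62 + 6*(-98)) = (14589*(1/26802))*(-1/3009) + 36296/(2 - 62 - 588) = (1621/2978)*(-1/3009) + 36296/(-648) = -1621/8960802 + 36296*(-1/648) = -1621/8960802 - 4537/81 = -13551763325/241941654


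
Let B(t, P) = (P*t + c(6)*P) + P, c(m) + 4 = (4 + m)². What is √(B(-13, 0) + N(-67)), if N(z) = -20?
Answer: 2*I*√5 ≈ 4.4721*I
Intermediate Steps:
c(m) = -4 + (4 + m)²
B(t, P) = 97*P + P*t (B(t, P) = (P*t + (-4 + (4 + 6)²)*P) + P = (P*t + (-4 + 10²)*P) + P = (P*t + (-4 + 100)*P) + P = (P*t + 96*P) + P = (96*P + P*t) + P = 97*P + P*t)
√(B(-13, 0) + N(-67)) = √(0*(97 - 13) - 20) = √(0*84 - 20) = √(0 - 20) = √(-20) = 2*I*√5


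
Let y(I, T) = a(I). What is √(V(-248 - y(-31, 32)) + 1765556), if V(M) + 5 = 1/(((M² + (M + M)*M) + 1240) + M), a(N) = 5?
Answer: √7308283398093890/64338 ≈ 1328.7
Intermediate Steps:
y(I, T) = 5
V(M) = -5 + 1/(1240 + M + 3*M²) (V(M) = -5 + 1/(((M² + (M + M)*M) + 1240) + M) = -5 + 1/(((M² + (2*M)*M) + 1240) + M) = -5 + 1/(((M² + 2*M²) + 1240) + M) = -5 + 1/((3*M² + 1240) + M) = -5 + 1/((1240 + 3*M²) + M) = -5 + 1/(1240 + M + 3*M²))
√(V(-248 - y(-31, 32)) + 1765556) = √((-6199 - 15*(-248 - 1*5)² - 5*(-248 - 1*5))/(1240 + (-248 - 1*5) + 3*(-248 - 1*5)²) + 1765556) = √((-6199 - 15*(-248 - 5)² - 5*(-248 - 5))/(1240 + (-248 - 5) + 3*(-248 - 5)²) + 1765556) = √((-6199 - 15*(-253)² - 5*(-253))/(1240 - 253 + 3*(-253)²) + 1765556) = √((-6199 - 15*64009 + 1265)/(1240 - 253 + 3*64009) + 1765556) = √((-6199 - 960135 + 1265)/(1240 - 253 + 192027) + 1765556) = √(-965069/193014 + 1765556) = √(340776060715/193014) = √7308283398093890/64338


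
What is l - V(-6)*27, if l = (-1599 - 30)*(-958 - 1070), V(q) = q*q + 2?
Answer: 3302586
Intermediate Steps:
V(q) = 2 + q**2 (V(q) = q**2 + 2 = 2 + q**2)
l = 3303612 (l = -1629*(-2028) = 3303612)
l - V(-6)*27 = 3303612 - (2 + (-6)**2)*27 = 3303612 - (2 + 36)*27 = 3303612 - 38*27 = 3303612 - 1*1026 = 3303612 - 1026 = 3302586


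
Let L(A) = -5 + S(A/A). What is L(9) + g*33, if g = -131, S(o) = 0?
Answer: -4328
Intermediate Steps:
L(A) = -5 (L(A) = -5 + 0 = -5)
L(9) + g*33 = -5 - 131*33 = -5 - 4323 = -4328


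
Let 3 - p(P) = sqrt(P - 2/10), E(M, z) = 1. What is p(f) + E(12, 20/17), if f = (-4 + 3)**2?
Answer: 4 - 2*sqrt(5)/5 ≈ 3.1056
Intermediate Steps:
f = 1 (f = (-1)**2 = 1)
p(P) = 3 - sqrt(-1/5 + P) (p(P) = 3 - sqrt(P - 2/10) = 3 - sqrt(P - 2*1/10) = 3 - sqrt(P - 1/5) = 3 - sqrt(-1/5 + P))
p(f) + E(12, 20/17) = (3 - sqrt(-5 + 25*1)/5) + 1 = (3 - sqrt(-5 + 25)/5) + 1 = (3 - 2*sqrt(5)/5) + 1 = 4 - 2*sqrt(5)/5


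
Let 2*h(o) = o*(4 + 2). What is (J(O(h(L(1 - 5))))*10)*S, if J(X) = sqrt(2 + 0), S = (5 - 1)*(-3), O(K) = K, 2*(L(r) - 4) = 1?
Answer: -120*sqrt(2) ≈ -169.71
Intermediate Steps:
L(r) = 9/2 (L(r) = 4 + (1/2)*1 = 4 + 1/2 = 9/2)
h(o) = 3*o (h(o) = (o*(4 + 2))/2 = (o*6)/2 = (6*o)/2 = 3*o)
S = -12 (S = 4*(-3) = -12)
J(X) = sqrt(2)
(J(O(h(L(1 - 5))))*10)*S = (sqrt(2)*10)*(-12) = (10*sqrt(2))*(-12) = -120*sqrt(2)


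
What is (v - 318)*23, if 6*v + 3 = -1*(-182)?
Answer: -39767/6 ≈ -6627.8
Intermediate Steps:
v = 179/6 (v = -½ + (-1*(-182))/6 = -½ + (⅙)*182 = -½ + 91/3 = 179/6 ≈ 29.833)
(v - 318)*23 = (179/6 - 318)*23 = -1729/6*23 = -39767/6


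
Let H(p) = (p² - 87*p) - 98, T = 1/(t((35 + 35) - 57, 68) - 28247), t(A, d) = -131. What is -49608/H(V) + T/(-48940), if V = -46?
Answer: -492118205861/59719230760 ≈ -8.2405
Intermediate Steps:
T = -1/28378 (T = 1/(-131 - 28247) = 1/(-28378) = -1/28378 ≈ -3.5239e-5)
H(p) = -98 + p² - 87*p
-49608/H(V) + T/(-48940) = -49608/(-98 + (-46)² - 87*(-46)) - 1/28378/(-48940) = -49608/(-98 + 2116 + 4002) - 1/28378*(-1/48940) = -49608/6020 + 1/1388819320 = -49608*1/6020 + 1/1388819320 = -12402/1505 + 1/1388819320 = -492118205861/59719230760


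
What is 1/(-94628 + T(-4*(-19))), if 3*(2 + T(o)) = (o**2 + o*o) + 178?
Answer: -1/90720 ≈ -1.1023e-5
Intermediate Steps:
T(o) = 172/3 + 2*o**2/3 (T(o) = -2 + ((o**2 + o*o) + 178)/3 = -2 + ((o**2 + o**2) + 178)/3 = -2 + (2*o**2 + 178)/3 = -2 + (178 + 2*o**2)/3 = -2 + (178/3 + 2*o**2/3) = 172/3 + 2*o**2/3)
1/(-94628 + T(-4*(-19))) = 1/(-94628 + (172/3 + 2*(-4*(-19))**2/3)) = 1/(-94628 + (172/3 + (2/3)*76**2)) = 1/(-94628 + (172/3 + (2/3)*5776)) = 1/(-94628 + (172/3 + 11552/3)) = 1/(-94628 + 3908) = 1/(-90720) = -1/90720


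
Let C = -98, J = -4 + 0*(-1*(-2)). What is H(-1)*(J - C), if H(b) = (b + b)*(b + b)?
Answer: 376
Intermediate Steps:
H(b) = 4*b² (H(b) = (2*b)*(2*b) = 4*b²)
J = -4 (J = -4 + 0*2 = -4 + 0 = -4)
H(-1)*(J - C) = (4*(-1)²)*(-4 - 1*(-98)) = (4*1)*(-4 + 98) = 4*94 = 376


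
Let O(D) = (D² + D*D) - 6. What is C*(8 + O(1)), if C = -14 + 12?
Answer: -8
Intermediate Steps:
O(D) = -6 + 2*D² (O(D) = (D² + D²) - 6 = 2*D² - 6 = -6 + 2*D²)
C = -2
C*(8 + O(1)) = -2*(8 + (-6 + 2*1²)) = -2*(8 + (-6 + 2*1)) = -2*(8 + (-6 + 2)) = -2*(8 - 4) = -2*4 = -8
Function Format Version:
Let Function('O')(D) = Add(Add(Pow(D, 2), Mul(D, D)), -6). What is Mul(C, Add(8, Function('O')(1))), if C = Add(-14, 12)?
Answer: -8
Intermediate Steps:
Function('O')(D) = Add(-6, Mul(2, Pow(D, 2))) (Function('O')(D) = Add(Add(Pow(D, 2), Pow(D, 2)), -6) = Add(Mul(2, Pow(D, 2)), -6) = Add(-6, Mul(2, Pow(D, 2))))
C = -2
Mul(C, Add(8, Function('O')(1))) = Mul(-2, Add(8, Add(-6, Mul(2, Pow(1, 2))))) = Mul(-2, Add(8, Add(-6, Mul(2, 1)))) = Mul(-2, Add(8, Add(-6, 2))) = Mul(-2, Add(8, -4)) = Mul(-2, 4) = -8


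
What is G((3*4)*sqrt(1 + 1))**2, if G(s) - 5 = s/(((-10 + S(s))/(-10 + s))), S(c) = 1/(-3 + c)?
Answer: 655468074073/775009921 - 437283483408*sqrt(2)/775009921 ≈ 47.813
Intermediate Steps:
G(s) = 5 + s*(-10 + s)/(-10 + 1/(-3 + s)) (G(s) = 5 + s/(((-10 + 1/(-3 + s))/(-10 + s))) = 5 + s*((-10 + s)/(-10 + 1/(-3 + s))) = 5 + s*(-10 + s)/(-10 + 1/(-3 + s)))
G((3*4)*sqrt(1 + 1))**2 = ((-155 - ((3*4)*sqrt(1 + 1))**3 + 13*((3*4)*sqrt(1 + 1))**2 + 20*((3*4)*sqrt(1 + 1)))/(-31 + 10*((3*4)*sqrt(1 + 1))))**2 = ((-155 - (12*sqrt(2))**3 + 13*(12*sqrt(2))**2 + 20*(12*sqrt(2)))/(-31 + 10*(12*sqrt(2))))**2 = ((-155 - 3456*sqrt(2) + 13*288 + 240*sqrt(2))/(-31 + 120*sqrt(2)))**2 = ((-155 - 3456*sqrt(2) + 3744 + 240*sqrt(2))/(-31 + 120*sqrt(2)))**2 = ((3589 - 3216*sqrt(2))/(-31 + 120*sqrt(2)))**2 = (3589 - 3216*sqrt(2))**2/(-31 + 120*sqrt(2))**2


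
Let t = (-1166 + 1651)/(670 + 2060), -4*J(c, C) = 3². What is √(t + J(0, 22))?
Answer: I*√617799/546 ≈ 1.4396*I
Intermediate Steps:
J(c, C) = -9/4 (J(c, C) = -¼*3² = -¼*9 = -9/4)
t = 97/546 (t = 485/2730 = 485*(1/2730) = 97/546 ≈ 0.17766)
√(t + J(0, 22)) = √(97/546 - 9/4) = √(-2263/1092) = I*√617799/546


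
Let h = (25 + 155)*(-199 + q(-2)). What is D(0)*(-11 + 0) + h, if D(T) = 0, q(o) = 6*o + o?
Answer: -38340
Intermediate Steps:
q(o) = 7*o
h = -38340 (h = (25 + 155)*(-199 + 7*(-2)) = 180*(-199 - 14) = 180*(-213) = -38340)
D(0)*(-11 + 0) + h = 0*(-11 + 0) - 38340 = 0*(-11) - 38340 = 0 - 38340 = -38340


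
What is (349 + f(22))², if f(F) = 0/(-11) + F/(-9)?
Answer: 9728161/81 ≈ 1.2010e+5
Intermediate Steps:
f(F) = -F/9 (f(F) = 0*(-1/11) + F*(-⅑) = 0 - F/9 = -F/9)
(349 + f(22))² = (349 - ⅑*22)² = (349 - 22/9)² = (3119/9)² = 9728161/81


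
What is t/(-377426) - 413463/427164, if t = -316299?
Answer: -3490023367/26870466644 ≈ -0.12988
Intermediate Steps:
t/(-377426) - 413463/427164 = -316299/(-377426) - 413463/427164 = -316299*(-1/377426) - 413463*1/427164 = 316299/377426 - 137821/142388 = -3490023367/26870466644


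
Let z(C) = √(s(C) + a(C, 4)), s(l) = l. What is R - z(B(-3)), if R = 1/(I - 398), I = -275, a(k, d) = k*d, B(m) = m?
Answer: -1/673 - I*√15 ≈ -0.0014859 - 3.873*I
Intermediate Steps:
a(k, d) = d*k
R = -1/673 (R = 1/(-275 - 398) = 1/(-673) = -1/673 ≈ -0.0014859)
z(C) = √5*√C (z(C) = √(C + 4*C) = √(5*C) = √5*√C)
R - z(B(-3)) = -1/673 - √5*√(-3) = -1/673 - √5*I*√3 = -1/673 - I*√15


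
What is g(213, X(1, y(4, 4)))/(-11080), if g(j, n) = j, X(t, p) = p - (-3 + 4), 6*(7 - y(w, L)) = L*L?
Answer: -213/11080 ≈ -0.019224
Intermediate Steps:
y(w, L) = 7 - L²/6 (y(w, L) = 7 - L*L/6 = 7 - L²/6)
X(t, p) = -1 + p (X(t, p) = p - 1*1 = p - 1 = -1 + p)
g(213, X(1, y(4, 4)))/(-11080) = 213/(-11080) = 213*(-1/11080) = -213/11080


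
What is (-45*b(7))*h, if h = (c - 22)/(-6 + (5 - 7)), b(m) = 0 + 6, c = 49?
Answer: 3645/4 ≈ 911.25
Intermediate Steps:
b(m) = 6
h = -27/8 (h = (49 - 22)/(-6 + (5 - 7)) = 27/(-6 - 2) = 27/(-8) = 27*(-⅛) = -27/8 ≈ -3.3750)
(-45*b(7))*h = -45*6*(-27/8) = -270*(-27/8) = 3645/4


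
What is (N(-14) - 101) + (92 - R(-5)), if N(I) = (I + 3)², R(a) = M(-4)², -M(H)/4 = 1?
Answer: 96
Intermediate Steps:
M(H) = -4 (M(H) = -4*1 = -4)
R(a) = 16 (R(a) = (-4)² = 16)
N(I) = (3 + I)²
(N(-14) - 101) + (92 - R(-5)) = ((3 - 14)² - 101) + (92 - 1*16) = ((-11)² - 101) + (92 - 16) = (121 - 101) + 76 = 20 + 76 = 96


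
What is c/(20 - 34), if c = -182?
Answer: 13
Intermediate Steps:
c/(20 - 34) = -182/(20 - 34) = -182/(-14) = -1/14*(-182) = 13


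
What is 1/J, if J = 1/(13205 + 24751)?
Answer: 37956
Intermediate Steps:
J = 1/37956 ≈ 2.6346e-5
1/J = 1/(1/37956) = 37956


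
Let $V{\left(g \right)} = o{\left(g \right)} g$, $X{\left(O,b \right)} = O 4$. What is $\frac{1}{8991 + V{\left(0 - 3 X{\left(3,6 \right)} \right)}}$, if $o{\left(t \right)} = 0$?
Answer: $\frac{1}{8991} \approx 0.00011122$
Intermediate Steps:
$X{\left(O,b \right)} = 4 O$
$V{\left(g \right)} = 0$ ($V{\left(g \right)} = 0 g = 0$)
$\frac{1}{8991 + V{\left(0 - 3 X{\left(3,6 \right)} \right)}} = \frac{1}{8991 + 0} = \frac{1}{8991}$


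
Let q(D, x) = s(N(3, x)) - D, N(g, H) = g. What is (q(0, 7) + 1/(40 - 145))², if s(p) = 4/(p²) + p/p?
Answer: 204304/99225 ≈ 2.0590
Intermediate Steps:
s(p) = 1 + 4/p² (s(p) = 4/p² + 1 = 1 + 4/p²)
q(D, x) = 13/9 - D (q(D, x) = (1 + 4/3²) - D = (1 + 4*(⅑)) - D = (1 + 4/9) - D = 13/9 - D)
(q(0, 7) + 1/(40 - 145))² = ((13/9 - 1*0) + 1/(40 - 145))² = ((13/9 + 0) + 1/(-105))² = (13/9 - 1/105)² = (452/315)² = 204304/99225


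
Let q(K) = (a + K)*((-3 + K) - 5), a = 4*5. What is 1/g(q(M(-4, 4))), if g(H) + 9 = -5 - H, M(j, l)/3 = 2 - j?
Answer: -1/394 ≈ -0.0025381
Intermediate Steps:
M(j, l) = 6 - 3*j (M(j, l) = 3*(2 - j) = 6 - 3*j)
a = 20
q(K) = (-8 + K)*(20 + K) (q(K) = (20 + K)*((-3 + K) - 5) = (20 + K)*(-8 + K) = (-8 + K)*(20 + K))
g(H) = -14 - H (g(H) = -9 + (-5 - H) = -14 - H)
1/g(q(M(-4, 4))) = 1/(-14 - (-160 + (6 - 3*(-4))² + 12*(6 - 3*(-4)))) = 1/(-14 - (-160 + (6 + 12)² + 12*(6 + 12))) = 1/(-14 - (-160 + 18² + 12*18)) = 1/(-14 - (-160 + 324 + 216)) = 1/(-14 - 1*380) = 1/(-14 - 380) = 1/(-394) = -1/394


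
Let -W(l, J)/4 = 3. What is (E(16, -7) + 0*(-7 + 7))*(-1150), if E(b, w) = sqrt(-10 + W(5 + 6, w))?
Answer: -1150*I*sqrt(22) ≈ -5394.0*I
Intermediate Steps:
W(l, J) = -12 (W(l, J) = -4*3 = -12)
E(b, w) = I*sqrt(22) (E(b, w) = sqrt(-10 - 12) = sqrt(-22) = I*sqrt(22))
(E(16, -7) + 0*(-7 + 7))*(-1150) = (I*sqrt(22) + 0*(-7 + 7))*(-1150) = (I*sqrt(22) + 0*0)*(-1150) = (I*sqrt(22) + 0)*(-1150) = (I*sqrt(22))*(-1150) = -1150*I*sqrt(22)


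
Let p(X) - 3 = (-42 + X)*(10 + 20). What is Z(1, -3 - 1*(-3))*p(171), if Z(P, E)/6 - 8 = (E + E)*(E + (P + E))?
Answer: 185904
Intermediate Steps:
p(X) = -1257 + 30*X (p(X) = 3 + (-42 + X)*(10 + 20) = 3 + (-42 + X)*30 = 3 + (-1260 + 30*X) = -1257 + 30*X)
Z(P, E) = 48 + 12*E*(P + 2*E) (Z(P, E) = 48 + 6*((E + E)*(E + (P + E))) = 48 + 6*((2*E)*(E + (E + P))) = 48 + 6*((2*E)*(P + 2*E)) = 48 + 6*(2*E*(P + 2*E)) = 48 + 12*E*(P + 2*E))
Z(1, -3 - 1*(-3))*p(171) = (48 + 24*(-3 - 1*(-3))² + 12*(-3 - 1*(-3))*1)*(-1257 + 30*171) = (48 + 24*(-3 + 3)² + 12*(-3 + 3)*1)*(-1257 + 5130) = (48 + 24*0² + 12*0*1)*3873 = (48 + 24*0 + 0)*3873 = (48 + 0 + 0)*3873 = 48*3873 = 185904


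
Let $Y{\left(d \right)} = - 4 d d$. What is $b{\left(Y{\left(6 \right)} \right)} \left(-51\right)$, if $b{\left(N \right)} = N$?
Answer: $7344$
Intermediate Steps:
$Y{\left(d \right)} = - 4 d^{2}$
$b{\left(Y{\left(6 \right)} \right)} \left(-51\right) = - 4 \cdot 6^{2} \left(-51\right) = \left(-4\right) 36 \left(-51\right) = \left(-144\right) \left(-51\right) = 7344$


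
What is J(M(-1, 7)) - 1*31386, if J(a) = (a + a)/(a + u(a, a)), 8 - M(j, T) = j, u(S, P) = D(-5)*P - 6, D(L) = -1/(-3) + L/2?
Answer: -345258/11 ≈ -31387.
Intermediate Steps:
D(L) = ⅓ + L/2 (D(L) = -1*(-⅓) + L*(½) = ⅓ + L/2)
u(S, P) = -6 - 13*P/6 (u(S, P) = (⅓ + (½)*(-5))*P - 6 = (⅓ - 5/2)*P - 6 = -13*P/6 - 6 = -6 - 13*P/6)
M(j, T) = 8 - j
J(a) = 2*a/(-6 - 7*a/6) (J(a) = (a + a)/(a + (-6 - 13*a/6)) = (2*a)/(-6 - 7*a/6) = 2*a/(-6 - 7*a/6))
J(M(-1, 7)) - 1*31386 = -12*(8 - 1*(-1))/(36 + 7*(8 - 1*(-1))) - 1*31386 = -12*(8 + 1)/(36 + 7*(8 + 1)) - 31386 = -12*9/(36 + 7*9) - 31386 = -12*9/(36 + 63) - 31386 = -12*9/99 - 31386 = -12*9*1/99 - 31386 = -12/11 - 31386 = -345258/11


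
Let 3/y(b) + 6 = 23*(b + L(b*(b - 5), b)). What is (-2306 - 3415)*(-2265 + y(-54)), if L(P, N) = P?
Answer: 311123134929/24010 ≈ 1.2958e+7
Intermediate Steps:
y(b) = 3/(-6 + 23*b + 23*b*(-5 + b)) (y(b) = 3/(-6 + 23*(b + b*(b - 5))) = 3/(-6 + 23*(b + b*(-5 + b))) = 3/(-6 + (23*b + 23*b*(-5 + b))) = 3/(-6 + 23*b + 23*b*(-5 + b)))
(-2306 - 3415)*(-2265 + y(-54)) = (-2306 - 3415)*(-2265 + 3/(-6 - 92*(-54) + 23*(-54)²)) = -5721*(-2265 + 3/(-6 + 4968 + 23*2916)) = -5721*(-2265 + 3/(-6 + 4968 + 67068)) = -5721*(-2265 + 3/72030) = -5721*(-2265 + 3*(1/72030)) = -5721*(-2265 + 1/24010) = -5721*(-54382649/24010) = 311123134929/24010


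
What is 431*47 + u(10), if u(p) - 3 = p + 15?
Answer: 20285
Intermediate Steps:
u(p) = 18 + p (u(p) = 3 + (p + 15) = 3 + (15 + p) = 18 + p)
431*47 + u(10) = 431*47 + (18 + 10) = 20257 + 28 = 20285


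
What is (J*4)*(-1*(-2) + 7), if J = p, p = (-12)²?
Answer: 5184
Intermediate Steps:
p = 144
J = 144
(J*4)*(-1*(-2) + 7) = (144*4)*(-1*(-2) + 7) = 576*(2 + 7) = 576*9 = 5184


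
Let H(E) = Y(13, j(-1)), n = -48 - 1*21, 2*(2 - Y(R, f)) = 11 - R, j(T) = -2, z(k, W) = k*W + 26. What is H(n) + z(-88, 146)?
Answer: -12819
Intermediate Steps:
z(k, W) = 26 + W*k (z(k, W) = W*k + 26 = 26 + W*k)
Y(R, f) = -7/2 + R/2 (Y(R, f) = 2 - (11 - R)/2 = 2 + (-11/2 + R/2) = -7/2 + R/2)
n = -69 (n = -48 - 21 = -69)
H(E) = 3 (H(E) = -7/2 + (½)*13 = -7/2 + 13/2 = 3)
H(n) + z(-88, 146) = 3 + (26 + 146*(-88)) = 3 + (26 - 12848) = 3 - 12822 = -12819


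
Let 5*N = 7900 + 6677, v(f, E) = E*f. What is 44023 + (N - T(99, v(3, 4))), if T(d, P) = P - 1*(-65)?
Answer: 234307/5 ≈ 46861.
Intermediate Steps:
N = 14577/5 (N = (7900 + 6677)/5 = (1/5)*14577 = 14577/5 ≈ 2915.4)
T(d, P) = 65 + P (T(d, P) = P + 65 = 65 + P)
44023 + (N - T(99, v(3, 4))) = 44023 + (14577/5 - (65 + 4*3)) = 44023 + (14577/5 - (65 + 12)) = 44023 + (14577/5 - 1*77) = 44023 + (14577/5 - 77) = 44023 + 14192/5 = 234307/5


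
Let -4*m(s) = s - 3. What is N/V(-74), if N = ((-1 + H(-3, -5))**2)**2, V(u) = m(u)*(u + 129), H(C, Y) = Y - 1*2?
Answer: 16384/4235 ≈ 3.8687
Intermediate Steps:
m(s) = 3/4 - s/4 (m(s) = -(s - 3)/4 = -(-3 + s)/4 = 3/4 - s/4)
H(C, Y) = -2 + Y (H(C, Y) = Y - 2 = -2 + Y)
V(u) = (129 + u)*(3/4 - u/4) (V(u) = (3/4 - u/4)*(u + 129) = (3/4 - u/4)*(129 + u) = (129 + u)*(3/4 - u/4))
N = 4096 (N = ((-1 + (-2 - 5))**2)**2 = ((-1 - 7)**2)**2 = ((-8)**2)**2 = 64**2 = 4096)
N/V(-74) = 4096/((-(-3 - 74)*(129 - 74)/4)) = 4096/((-1/4*(-77)*55)) = 4096/(4235/4) = 4096*(4/4235) = 16384/4235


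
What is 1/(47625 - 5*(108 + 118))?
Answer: 1/46495 ≈ 2.1508e-5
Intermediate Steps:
1/(47625 - 5*(108 + 118)) = 1/(47625 - 5*226) = 1/(47625 - 1130) = 1/46495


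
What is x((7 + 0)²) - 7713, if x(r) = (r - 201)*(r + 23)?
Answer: -18657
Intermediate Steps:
x(r) = (-201 + r)*(23 + r)
x((7 + 0)²) - 7713 = (-4623 + ((7 + 0)²)² - 178*(7 + 0)²) - 7713 = (-4623 + (7²)² - 178*7²) - 7713 = (-4623 + 49² - 178*49) - 7713 = (-4623 + 2401 - 8722) - 7713 = -10944 - 7713 = -18657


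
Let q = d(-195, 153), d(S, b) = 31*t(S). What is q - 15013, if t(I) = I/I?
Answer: -14982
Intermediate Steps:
t(I) = 1
d(S, b) = 31 (d(S, b) = 31*1 = 31)
q = 31
q - 15013 = 31 - 15013 = -14982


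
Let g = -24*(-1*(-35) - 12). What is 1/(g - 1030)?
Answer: -1/1582 ≈ -0.00063211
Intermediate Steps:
g = -552 (g = -24*(35 - 12) = -24*23 = -552)
1/(g - 1030) = 1/(-552 - 1030) = 1/(-1582) = -1/1582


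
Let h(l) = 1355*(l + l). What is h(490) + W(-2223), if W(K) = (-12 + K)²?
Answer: 6323125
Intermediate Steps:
h(l) = 2710*l (h(l) = 1355*(2*l) = 2710*l)
h(490) + W(-2223) = 2710*490 + (-12 - 2223)² = 1327900 + (-2235)² = 1327900 + 4995225 = 6323125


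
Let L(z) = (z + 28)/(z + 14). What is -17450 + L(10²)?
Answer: -994586/57 ≈ -17449.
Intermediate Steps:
L(z) = (28 + z)/(14 + z)
-17450 + L(10²) = -17450 + (28 + 10²)/(14 + 10²) = -17450 + (28 + 100)/(14 + 100) = -17450 + 128/114 = -17450 + (1/114)*128 = -17450 + 64/57 = -994586/57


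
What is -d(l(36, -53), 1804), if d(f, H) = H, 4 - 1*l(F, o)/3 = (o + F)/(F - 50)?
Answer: -1804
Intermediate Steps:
l(F, o) = 12 - 3*(F + o)/(-50 + F) (l(F, o) = 12 - 3*(o + F)/(F - 50) = 12 - 3*(F + o)/(-50 + F))
-d(l(36, -53), 1804) = -1*1804 = -1804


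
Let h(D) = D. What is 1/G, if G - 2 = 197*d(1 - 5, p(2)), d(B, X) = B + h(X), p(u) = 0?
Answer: -1/786 ≈ -0.0012723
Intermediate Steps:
d(B, X) = B + X
G = -786 (G = 2 + 197*((1 - 5) + 0) = 2 + 197*(-4 + 0) = 2 + 197*(-4) = 2 - 788 = -786)
1/G = 1/(-786) = -1/786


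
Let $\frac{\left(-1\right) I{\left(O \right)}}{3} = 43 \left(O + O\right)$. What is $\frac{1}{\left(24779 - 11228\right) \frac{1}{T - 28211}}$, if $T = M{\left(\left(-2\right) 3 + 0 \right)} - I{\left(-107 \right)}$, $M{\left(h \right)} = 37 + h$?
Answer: $- \frac{55786}{13551} \approx -4.1167$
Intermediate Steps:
$I{\left(O \right)} = - 258 O$ ($I{\left(O \right)} = - 3 \cdot 43 \left(O + O\right) = - 3 \cdot 43 \cdot 2 O = - 3 \cdot 86 O = - 258 O$)
$T = -27575$ ($T = \left(37 + \left(\left(-2\right) 3 + 0\right)\right) - \left(-258\right) \left(-107\right) = \left(37 + \left(-6 + 0\right)\right) - 27606 = \left(37 - 6\right) - 27606 = 31 - 27606 = -27575$)
$\frac{1}{\left(24779 - 11228\right) \frac{1}{T - 28211}} = \frac{1}{\left(24779 - 11228\right) \frac{1}{-27575 - 28211}} = \frac{1}{13551 \frac{1}{-55786}} = \frac{1}{13551 \left(- \frac{1}{55786}\right)} = \frac{1}{- \frac{13551}{55786}} = - \frac{55786}{13551}$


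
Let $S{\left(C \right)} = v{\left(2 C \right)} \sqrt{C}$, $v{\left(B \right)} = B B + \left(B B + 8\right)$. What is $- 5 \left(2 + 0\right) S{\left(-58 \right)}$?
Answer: $- 269200 i \sqrt{58} \approx - 2.0502 \cdot 10^{6} i$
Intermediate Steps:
$v{\left(B \right)} = 8 + 2 B^{2}$ ($v{\left(B \right)} = B^{2} + \left(B^{2} + 8\right) = B^{2} + \left(8 + B^{2}\right) = 8 + 2 B^{2}$)
$S{\left(C \right)} = \sqrt{C} \left(8 + 8 C^{2}\right)$ ($S{\left(C \right)} = \left(8 + 2 \left(2 C\right)^{2}\right) \sqrt{C} = \left(8 + 2 \cdot 4 C^{2}\right) \sqrt{C} = \left(8 + 8 C^{2}\right) \sqrt{C} = \sqrt{C} \left(8 + 8 C^{2}\right)$)
$- 5 \left(2 + 0\right) S{\left(-58 \right)} = - 5 \left(2 + 0\right) 8 \sqrt{-58} \left(1 + \left(-58\right)^{2}\right) = \left(-5\right) 2 \cdot 8 i \sqrt{58} \left(1 + 3364\right) = - 10 \cdot 8 i \sqrt{58} \cdot 3365 = - 10 \cdot 26920 i \sqrt{58} = - 269200 i \sqrt{58}$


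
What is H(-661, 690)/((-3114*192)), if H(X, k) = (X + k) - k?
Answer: 661/597888 ≈ 0.0011056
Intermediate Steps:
H(X, k) = X
H(-661, 690)/((-3114*192)) = -661/((-3114*192)) = -661/(-597888) = -661*(-1/597888) = 661/597888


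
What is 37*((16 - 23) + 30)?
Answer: 851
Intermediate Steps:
37*((16 - 23) + 30) = 37*(-7 + 30) = 37*23 = 851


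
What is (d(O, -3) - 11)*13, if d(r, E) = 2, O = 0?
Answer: -117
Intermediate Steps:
(d(O, -3) - 11)*13 = (2 - 11)*13 = -9*13 = -117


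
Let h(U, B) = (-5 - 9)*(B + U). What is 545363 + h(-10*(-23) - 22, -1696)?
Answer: 566195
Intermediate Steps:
h(U, B) = -14*B - 14*U (h(U, B) = -14*(B + U) = -14*B - 14*U)
545363 + h(-10*(-23) - 22, -1696) = 545363 + (-14*(-1696) - 14*(-10*(-23) - 22)) = 545363 + (23744 - 14*(230 - 22)) = 545363 + (23744 - 14*208) = 545363 + (23744 - 2912) = 545363 + 20832 = 566195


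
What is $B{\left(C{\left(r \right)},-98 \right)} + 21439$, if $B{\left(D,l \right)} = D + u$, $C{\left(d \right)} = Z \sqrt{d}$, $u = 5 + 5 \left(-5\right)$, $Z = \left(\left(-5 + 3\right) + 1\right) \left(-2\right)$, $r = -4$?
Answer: $21419 + 4 i \approx 21419.0 + 4.0 i$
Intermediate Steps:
$Z = 2$ ($Z = \left(-2 + 1\right) \left(-2\right) = \left(-1\right) \left(-2\right) = 2$)
$u = -20$ ($u = 5 - 25 = -20$)
$C{\left(d \right)} = 2 \sqrt{d}$
$B{\left(D,l \right)} = -20 + D$ ($B{\left(D,l \right)} = D - 20 = -20 + D$)
$B{\left(C{\left(r \right)},-98 \right)} + 21439 = \left(-20 + 2 \sqrt{-4}\right) + 21439 = \left(-20 + 2 \cdot 2 i\right) + 21439 = \left(-20 + 4 i\right) + 21439 = 21419 + 4 i$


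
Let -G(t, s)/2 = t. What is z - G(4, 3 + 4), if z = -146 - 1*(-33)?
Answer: -105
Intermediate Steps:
G(t, s) = -2*t
z = -113 (z = -146 + 33 = -113)
z - G(4, 3 + 4) = -113 - (-2)*4 = -113 - 1*(-8) = -113 + 8 = -105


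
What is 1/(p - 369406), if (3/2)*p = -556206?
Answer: -1/740210 ≈ -1.3510e-6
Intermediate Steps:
p = -370804 (p = (⅔)*(-556206) = -370804)
1/(p - 369406) = 1/(-370804 - 369406) = 1/(-740210) = -1/740210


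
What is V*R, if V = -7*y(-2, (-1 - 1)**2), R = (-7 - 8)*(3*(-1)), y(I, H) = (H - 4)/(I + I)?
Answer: 0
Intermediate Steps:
y(I, H) = (-4 + H)/(2*I) (y(I, H) = (-4 + H)/((2*I)) = (-4 + H)*(1/(2*I)) = (-4 + H)/(2*I))
R = 45 (R = -15*(-3) = 45)
V = 0 (V = -7*(-4 + (-1 - 1)**2)/(2*(-2)) = -7*(-1)*(-4 + (-2)**2)/(2*2) = -7*(-1)*(-4 + 4)/(2*2) = -7*(-1)*0/(2*2) = -7*0 = 0)
V*R = 0*45 = 0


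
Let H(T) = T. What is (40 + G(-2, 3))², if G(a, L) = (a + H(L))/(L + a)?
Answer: 1681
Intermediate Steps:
G(a, L) = 1 (G(a, L) = (a + L)/(L + a) = (L + a)/(L + a) = 1)
(40 + G(-2, 3))² = (40 + 1)² = 41² = 1681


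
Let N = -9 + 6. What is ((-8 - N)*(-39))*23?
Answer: 4485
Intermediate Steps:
N = -3
((-8 - N)*(-39))*23 = ((-8 - 1*(-3))*(-39))*23 = ((-8 + 3)*(-39))*23 = -5*(-39)*23 = 195*23 = 4485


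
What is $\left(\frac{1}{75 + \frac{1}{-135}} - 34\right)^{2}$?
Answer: $\frac{118391734561}{102495376} \approx 1155.1$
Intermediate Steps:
$\left(\frac{1}{75 + \frac{1}{-135}} - 34\right)^{2} = \left(\frac{1}{75 - \frac{1}{135}} - 34\right)^{2} = \left(\frac{1}{\frac{10124}{135}} - 34\right)^{2} = \left(\frac{135}{10124} - 34\right)^{2} = \left(- \frac{344081}{10124}\right)^{2} = \frac{118391734561}{102495376}$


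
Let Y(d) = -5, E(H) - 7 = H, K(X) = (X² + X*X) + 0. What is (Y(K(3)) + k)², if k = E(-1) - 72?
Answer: 5041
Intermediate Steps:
K(X) = 2*X² (K(X) = (X² + X²) + 0 = 2*X² + 0 = 2*X²)
E(H) = 7 + H
k = -66 (k = (7 - 1) - 72 = 6 - 72 = -66)
(Y(K(3)) + k)² = (-5 - 66)² = (-71)² = 5041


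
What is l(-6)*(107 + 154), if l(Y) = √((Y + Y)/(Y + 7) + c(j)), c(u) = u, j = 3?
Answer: 783*I ≈ 783.0*I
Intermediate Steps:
l(Y) = √(3 + 2*Y/(7 + Y)) (l(Y) = √((Y + Y)/(Y + 7) + 3) = √((2*Y)/(7 + Y) + 3) = √(2*Y/(7 + Y) + 3) = √(3 + 2*Y/(7 + Y)))
l(-6)*(107 + 154) = √((21 + 5*(-6))/(7 - 6))*(107 + 154) = √((21 - 30)/1)*261 = √(1*(-9))*261 = √(-9)*261 = (3*I)*261 = 783*I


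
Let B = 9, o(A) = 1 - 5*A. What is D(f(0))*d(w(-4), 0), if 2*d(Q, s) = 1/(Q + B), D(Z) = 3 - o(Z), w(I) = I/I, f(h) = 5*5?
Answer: 127/20 ≈ 6.3500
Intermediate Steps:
f(h) = 25
w(I) = 1
D(Z) = 2 + 5*Z (D(Z) = 3 - (1 - 5*Z) = 3 + (-1 + 5*Z) = 2 + 5*Z)
d(Q, s) = 1/(2*(9 + Q)) (d(Q, s) = 1/(2*(Q + 9)) = 1/(2*(9 + Q)))
D(f(0))*d(w(-4), 0) = (2 + 5*25)*(1/(2*(9 + 1))) = (2 + 125)*((1/2)/10) = 127*((1/2)*(1/10)) = 127*(1/20) = 127/20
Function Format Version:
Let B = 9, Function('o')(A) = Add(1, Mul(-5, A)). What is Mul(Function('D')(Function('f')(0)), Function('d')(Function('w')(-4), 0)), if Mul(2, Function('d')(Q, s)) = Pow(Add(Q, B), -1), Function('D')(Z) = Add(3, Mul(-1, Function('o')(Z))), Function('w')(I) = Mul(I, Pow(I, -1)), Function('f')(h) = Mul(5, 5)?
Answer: Rational(127, 20) ≈ 6.3500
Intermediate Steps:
Function('f')(h) = 25
Function('w')(I) = 1
Function('D')(Z) = Add(2, Mul(5, Z)) (Function('D')(Z) = Add(3, Mul(-1, Add(1, Mul(-5, Z)))) = Add(3, Add(-1, Mul(5, Z))) = Add(2, Mul(5, Z)))
Function('d')(Q, s) = Mul(Rational(1, 2), Pow(Add(9, Q), -1)) (Function('d')(Q, s) = Mul(Rational(1, 2), Pow(Add(Q, 9), -1)) = Mul(Rational(1, 2), Pow(Add(9, Q), -1)))
Mul(Function('D')(Function('f')(0)), Function('d')(Function('w')(-4), 0)) = Mul(Add(2, Mul(5, 25)), Mul(Rational(1, 2), Pow(Add(9, 1), -1))) = Mul(Add(2, 125), Mul(Rational(1, 2), Pow(10, -1))) = Mul(127, Mul(Rational(1, 2), Rational(1, 10))) = Mul(127, Rational(1, 20)) = Rational(127, 20)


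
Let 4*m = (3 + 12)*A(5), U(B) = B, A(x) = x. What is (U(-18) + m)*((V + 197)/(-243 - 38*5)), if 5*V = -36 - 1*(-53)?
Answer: -1503/4330 ≈ -0.34711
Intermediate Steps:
V = 17/5 (V = (-36 - 1*(-53))/5 = (-36 + 53)/5 = (⅕)*17 = 17/5 ≈ 3.4000)
m = 75/4 (m = ((3 + 12)*5)/4 = (15*5)/4 = (¼)*75 = 75/4 ≈ 18.750)
(U(-18) + m)*((V + 197)/(-243 - 38*5)) = (-18 + 75/4)*((17/5 + 197)/(-243 - 38*5)) = 3*(1002/(5*(-243 - 190)))/4 = 3*((1002/5)/(-433))/4 = 3*((1002/5)*(-1/433))/4 = (¾)*(-1002/2165) = -1503/4330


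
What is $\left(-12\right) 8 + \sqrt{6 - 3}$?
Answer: $-96 + \sqrt{3} \approx -94.268$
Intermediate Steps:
$\left(-12\right) 8 + \sqrt{6 - 3} = -96 + \sqrt{3}$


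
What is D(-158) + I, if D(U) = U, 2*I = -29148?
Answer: -14732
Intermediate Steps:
I = -14574 (I = (½)*(-29148) = -14574)
D(-158) + I = -158 - 14574 = -14732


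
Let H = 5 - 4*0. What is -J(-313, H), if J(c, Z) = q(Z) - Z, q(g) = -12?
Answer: 17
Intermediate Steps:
H = 5 (H = 5 + 0 = 5)
J(c, Z) = -12 - Z
-J(-313, H) = -(-12 - 1*5) = -(-12 - 5) = -1*(-17) = 17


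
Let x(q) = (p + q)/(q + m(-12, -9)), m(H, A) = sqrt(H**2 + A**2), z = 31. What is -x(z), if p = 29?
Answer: -30/23 ≈ -1.3043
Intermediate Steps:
m(H, A) = sqrt(A**2 + H**2)
x(q) = (29 + q)/(15 + q) (x(q) = (29 + q)/(q + sqrt((-9)**2 + (-12)**2)) = (29 + q)/(q + sqrt(81 + 144)) = (29 + q)/(q + sqrt(225)) = (29 + q)/(q + 15) = (29 + q)/(15 + q))
-x(z) = -(29 + 31)/(15 + 31) = -60/46 = -1*30/23 = -30/23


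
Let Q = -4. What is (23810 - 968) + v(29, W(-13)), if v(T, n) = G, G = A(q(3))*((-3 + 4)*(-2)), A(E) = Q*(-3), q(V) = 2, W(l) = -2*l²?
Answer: 22818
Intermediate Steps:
A(E) = 12 (A(E) = -4*(-3) = 12)
G = -24 (G = 12*((-3 + 4)*(-2)) = 12*(1*(-2)) = 12*(-2) = -24)
v(T, n) = -24
(23810 - 968) + v(29, W(-13)) = (23810 - 968) - 24 = 22842 - 24 = 22818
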